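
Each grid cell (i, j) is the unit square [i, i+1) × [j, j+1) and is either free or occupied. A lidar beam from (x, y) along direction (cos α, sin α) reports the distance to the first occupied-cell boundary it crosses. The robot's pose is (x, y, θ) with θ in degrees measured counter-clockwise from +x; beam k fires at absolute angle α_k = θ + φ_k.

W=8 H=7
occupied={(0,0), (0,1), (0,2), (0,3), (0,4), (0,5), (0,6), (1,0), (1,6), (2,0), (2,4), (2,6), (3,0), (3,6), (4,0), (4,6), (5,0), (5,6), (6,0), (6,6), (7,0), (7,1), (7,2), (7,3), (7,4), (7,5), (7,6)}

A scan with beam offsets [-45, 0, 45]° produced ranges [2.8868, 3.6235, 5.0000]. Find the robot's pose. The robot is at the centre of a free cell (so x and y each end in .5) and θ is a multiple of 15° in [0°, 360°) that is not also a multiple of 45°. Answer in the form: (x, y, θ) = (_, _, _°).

(x, y, θ) = (6.5, 3.5, 165°)

Candidates: 29 free-cell centres × 16 headings = 464 poses. Raycast each; keep the one whose scan matches to 4 dp.
  (3.5, 5.5, 165°): beam 1 = 0.5774 ≠ 2.8868 ✗
  (5.5, 3.5, 240°): beam 1 = 4.6587 ≠ 2.8868 ✗
  (5.5, 2.5, 330°): beam 1 = 1.5529 ≠ 2.8868 ✗
  (3.5, 4.5, 165°): beam 1 = 1.7321 ≠ 2.8868 ✗
  (6.5, 2.5, 255°): beam 1 = 3.0000 ≠ 2.8868 ✗
  …
  (6.5, 3.5, 165°): r_1=2.8868, r_2=3.6235, r_3=5.0000 — all match ✓
Only this pose fits every beam.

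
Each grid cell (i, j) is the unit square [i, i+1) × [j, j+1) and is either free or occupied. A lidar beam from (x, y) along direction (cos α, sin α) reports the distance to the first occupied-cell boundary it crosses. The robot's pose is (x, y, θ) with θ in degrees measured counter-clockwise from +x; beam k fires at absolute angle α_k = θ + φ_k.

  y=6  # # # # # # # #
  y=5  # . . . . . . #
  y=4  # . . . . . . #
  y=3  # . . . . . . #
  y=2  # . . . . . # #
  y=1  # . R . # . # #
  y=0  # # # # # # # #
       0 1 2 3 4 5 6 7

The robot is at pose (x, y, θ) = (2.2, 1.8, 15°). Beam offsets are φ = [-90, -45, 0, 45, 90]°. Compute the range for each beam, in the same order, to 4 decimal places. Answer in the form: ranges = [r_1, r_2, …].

beam 1: φ=-90°, α=285°
  dir = (cos 285°, sin 285°) = (0.2588, -0.9659); from cell (2,1)
  next x-line at t=3.0910, next y-line at t=0.8282; Δt_x=3.8637, Δt_y=1.0353
    y: enter (2,0) at t=0.8282 ← occupied
  → r_1 = 0.8282
beam 2: φ=-45°, α=330°
  dir = (cos 330°, sin 330°) = (0.8660, -0.5000); from cell (2,1)
  next x-line at t=0.9238, next y-line at t=1.6000; Δt_x=1.1547, Δt_y=2.0000
    x: enter (3,1) at t=0.9238
    y: enter (3,0) at t=1.6000 ← occupied
  → r_2 = 1.6000
beam 3: φ=0°, α=15°
  dir = (cos 15°, sin 15°) = (0.9659, 0.2588); from cell (2,1)
  next x-line at t=0.8282, next y-line at t=0.7727; Δt_x=1.0353, Δt_y=3.8637
    y: enter (2,2) at t=0.7727
    x: enter (3,2) at t=0.8282
    x: enter (4,2) at t=1.8635
    x: enter (5,2) at t=2.8988
    x: enter (6,2) at t=3.9340 ← occupied
  → r_3 = 3.9340
beam 4: φ=45°, α=60°
  dir = (cos 60°, sin 60°) = (0.5000, 0.8660); from cell (2,1)
  next x-line at t=1.6000, next y-line at t=0.2309; Δt_x=2.0000, Δt_y=1.1547
    y: enter (2,2) at t=0.2309
    y: enter (2,3) at t=1.3856
    x: enter (3,3) at t=1.6000
    y: enter (3,4) at t=2.5403
    x: enter (4,4) at t=3.6000
    y: enter (4,5) at t=3.6950
    y: enter (4,6) at t=4.8497 ← occupied
  → r_4 = 4.8497
beam 5: φ=90°, α=105°
  dir = (cos 105°, sin 105°) = (-0.2588, 0.9659); from cell (2,1)
  next x-line at t=0.7727, next y-line at t=0.2071; Δt_x=3.8637, Δt_y=1.0353
    y: enter (2,2) at t=0.2071
    x: enter (1,2) at t=0.7727
    y: enter (1,3) at t=1.2423
    y: enter (1,4) at t=2.2776
    y: enter (1,5) at t=3.3129
    y: enter (1,6) at t=4.3482 ← occupied
  → r_5 = 4.3482

ranges = [0.8282, 1.6000, 3.9340, 4.8497, 4.3482]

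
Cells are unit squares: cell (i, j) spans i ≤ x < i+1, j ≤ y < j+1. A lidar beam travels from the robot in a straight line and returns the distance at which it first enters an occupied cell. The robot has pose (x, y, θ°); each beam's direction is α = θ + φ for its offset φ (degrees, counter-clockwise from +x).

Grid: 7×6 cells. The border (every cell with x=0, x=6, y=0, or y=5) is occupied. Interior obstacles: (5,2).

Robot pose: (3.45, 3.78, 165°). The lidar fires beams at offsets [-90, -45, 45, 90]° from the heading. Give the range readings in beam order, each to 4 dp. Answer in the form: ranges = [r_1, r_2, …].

beam 1: φ=-90°, α=75°
  d=(0.2588,0.9659)  start (3,3)  tX=2.1250 tY=0.2278  stride 1/|dx|=3.8637 1/|dy|=1.0353
    cross y-line → (3,4), t=0.2278
    cross y-line → (3,5), t=1.2630 (wall)
  → r_1 = 1.2630
beam 2: φ=-45°, α=120°
  d=(-0.5000,0.8660)  start (3,3)  tX=0.9000 tY=0.2540  stride 1/|dx|=2.0000 1/|dy|=1.1547
    cross y-line → (3,4), t=0.2540
    cross x-line → (2,4), t=0.9000
    cross y-line → (2,5), t=1.4087 (wall)
  → r_2 = 1.4087
beam 3: φ=45°, α=210°
  d=(-0.8660,-0.5000)  start (3,3)  tX=0.5196 tY=1.5600  stride 1/|dx|=1.1547 1/|dy|=2.0000
    cross x-line → (2,3), t=0.5196
    cross y-line → (2,2), t=1.5600
    cross x-line → (1,2), t=1.6743
    cross x-line → (0,2), t=2.8290 (wall)
  → r_3 = 2.8290
beam 4: φ=90°, α=255°
  d=(-0.2588,-0.9659)  start (3,3)  tX=1.7387 tY=0.8075  stride 1/|dx|=3.8637 1/|dy|=1.0353
    cross y-line → (3,2), t=0.8075
    cross x-line → (2,2), t=1.7387
    cross y-line → (2,1), t=1.8428
    cross y-line → (2,0), t=2.8781 (wall)
  → r_4 = 2.8781

ranges = [1.2630, 1.4087, 2.8290, 2.8781]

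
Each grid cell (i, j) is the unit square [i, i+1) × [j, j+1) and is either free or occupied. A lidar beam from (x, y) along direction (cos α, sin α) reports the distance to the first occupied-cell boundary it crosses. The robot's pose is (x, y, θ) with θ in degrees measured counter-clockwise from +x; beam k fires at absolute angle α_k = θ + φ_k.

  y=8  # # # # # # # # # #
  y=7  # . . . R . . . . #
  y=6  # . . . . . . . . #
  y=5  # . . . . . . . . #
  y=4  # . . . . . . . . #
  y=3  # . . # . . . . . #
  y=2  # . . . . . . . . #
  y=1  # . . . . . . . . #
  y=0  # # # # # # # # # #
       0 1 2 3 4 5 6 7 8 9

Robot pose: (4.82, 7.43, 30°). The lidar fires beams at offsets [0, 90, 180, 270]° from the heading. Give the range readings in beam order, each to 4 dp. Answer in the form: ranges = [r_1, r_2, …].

beam 1: φ=0°, α=30°
  d=(0.8660,0.5000)  start (4,7)  tX=0.2078 tY=1.1400  stride 1/|dx|=1.1547 1/|dy|=2.0000
    cross x-line → (5,7), t=0.2078
    cross y-line → (5,8), t=1.1400 (wall)
  → r_1 = 1.1400
beam 2: φ=90°, α=120°
  d=(-0.5000,0.8660)  start (4,7)  tX=1.6400 tY=0.6582  stride 1/|dx|=2.0000 1/|dy|=1.1547
    cross y-line → (4,8), t=0.6582 (wall)
  → r_2 = 0.6582
beam 3: φ=180°, α=210°
  d=(-0.8660,-0.5000)  start (4,7)  tX=0.9469 tY=0.8600  stride 1/|dx|=1.1547 1/|dy|=2.0000
    cross y-line → (4,6), t=0.8600
    cross x-line → (3,6), t=0.9469
    cross x-line → (2,6), t=2.1016
    cross y-line → (2,5), t=2.8600
    cross x-line → (1,5), t=3.2563
    cross x-line → (0,5), t=4.4110 (wall)
  → r_3 = 4.4110
beam 4: φ=270°, α=300°
  d=(0.5000,-0.8660)  start (4,7)  tX=0.3600 tY=0.4965  stride 1/|dx|=2.0000 1/|dy|=1.1547
    cross x-line → (5,7), t=0.3600
    cross y-line → (5,6), t=0.4965
    cross y-line → (5,5), t=1.6512
    cross x-line → (6,5), t=2.3600
    cross y-line → (6,4), t=2.8059
    cross y-line → (6,3), t=3.9606
    cross x-line → (7,3), t=4.3600
    cross y-line → (7,2), t=5.1153
    cross y-line → (7,1), t=6.2700
    cross x-line → (8,1), t=6.3600
    cross y-line → (8,0), t=7.4247 (wall)
  → r_4 = 7.4247

ranges = [1.1400, 0.6582, 4.4110, 7.4247]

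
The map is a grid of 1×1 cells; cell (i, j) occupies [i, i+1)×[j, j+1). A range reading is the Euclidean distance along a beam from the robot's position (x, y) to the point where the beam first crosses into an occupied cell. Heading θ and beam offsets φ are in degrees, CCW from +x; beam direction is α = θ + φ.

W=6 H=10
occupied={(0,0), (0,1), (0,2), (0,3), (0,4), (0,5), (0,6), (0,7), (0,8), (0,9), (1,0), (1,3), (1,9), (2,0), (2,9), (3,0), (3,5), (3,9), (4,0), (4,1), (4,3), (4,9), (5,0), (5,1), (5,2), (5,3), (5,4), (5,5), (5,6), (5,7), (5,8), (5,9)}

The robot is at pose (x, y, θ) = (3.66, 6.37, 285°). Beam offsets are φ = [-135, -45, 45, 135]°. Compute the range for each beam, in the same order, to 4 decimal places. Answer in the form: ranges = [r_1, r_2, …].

ranges = [3.0715, 0.4272, 1.5473, 2.6800]

beam 1: φ=-135°, α=150°
  d=(-0.8660,0.5000)  start (3,6)  tX=0.7621 tY=1.2600  stride 1/|dx|=1.1547 1/|dy|=2.0000
    cross x-line → (2,6), t=0.7621
    cross y-line → (2,7), t=1.2600
    cross x-line → (1,7), t=1.9168
    cross x-line → (0,7), t=3.0715 (wall)
  → r_1 = 3.0715
beam 2: φ=-45°, α=240°
  d=(-0.5000,-0.8660)  start (3,6)  tX=1.3200 tY=0.4272  stride 1/|dx|=2.0000 1/|dy|=1.1547
    cross y-line → (3,5), t=0.4272 (wall)
  → r_2 = 0.4272
beam 3: φ=45°, α=330°
  d=(0.8660,-0.5000)  start (3,6)  tX=0.3926 tY=0.7400  stride 1/|dx|=1.1547 1/|dy|=2.0000
    cross x-line → (4,6), t=0.3926
    cross y-line → (4,5), t=0.7400
    cross x-line → (5,5), t=1.5473 (wall)
  → r_3 = 1.5473
beam 4: φ=135°, α=60°
  d=(0.5000,0.8660)  start (3,6)  tX=0.6800 tY=0.7275  stride 1/|dx|=2.0000 1/|dy|=1.1547
    cross x-line → (4,6), t=0.6800
    cross y-line → (4,7), t=0.7275
    cross y-line → (4,8), t=1.8822
    cross x-line → (5,8), t=2.6800 (wall)
  → r_4 = 2.6800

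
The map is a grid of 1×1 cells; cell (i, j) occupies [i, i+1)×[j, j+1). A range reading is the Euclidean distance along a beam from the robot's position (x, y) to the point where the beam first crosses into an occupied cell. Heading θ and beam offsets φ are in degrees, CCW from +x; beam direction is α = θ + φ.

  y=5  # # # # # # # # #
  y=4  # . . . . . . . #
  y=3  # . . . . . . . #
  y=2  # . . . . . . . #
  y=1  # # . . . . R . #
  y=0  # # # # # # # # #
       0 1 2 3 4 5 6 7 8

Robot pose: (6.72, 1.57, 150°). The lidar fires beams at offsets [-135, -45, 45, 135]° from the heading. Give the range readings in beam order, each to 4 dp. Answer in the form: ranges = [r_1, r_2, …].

ranges = [1.3252, 3.5510, 2.2023, 0.5901]

beam 1: φ=-135°, α=15°
  dir = (cos 15°, sin 15°) = (0.9659, 0.2588); from cell (6,1)
  next x-line at t=0.2899, next y-line at t=1.6614; Δt_x=1.0353, Δt_y=3.8637
    x: enter (7,1) at t=0.2899
    x: enter (8,1) at t=1.3252 ← occupied
  → r_1 = 1.3252
beam 2: φ=-45°, α=105°
  dir = (cos 105°, sin 105°) = (-0.2588, 0.9659); from cell (6,1)
  next x-line at t=2.7819, next y-line at t=0.4452; Δt_x=3.8637, Δt_y=1.0353
    y: enter (6,2) at t=0.4452
    y: enter (6,3) at t=1.4804
    y: enter (6,4) at t=2.5157
    x: enter (5,4) at t=2.7819
    y: enter (5,5) at t=3.5510 ← occupied
  → r_2 = 3.5510
beam 3: φ=45°, α=195°
  dir = (cos 195°, sin 195°) = (-0.9659, -0.2588); from cell (6,1)
  next x-line at t=0.7454, next y-line at t=2.2023; Δt_x=1.0353, Δt_y=3.8637
    x: enter (5,1) at t=0.7454
    x: enter (4,1) at t=1.7807
    y: enter (4,0) at t=2.2023 ← occupied
  → r_3 = 2.2023
beam 4: φ=135°, α=285°
  dir = (cos 285°, sin 285°) = (0.2588, -0.9659); from cell (6,1)
  next x-line at t=1.0818, next y-line at t=0.5901; Δt_x=3.8637, Δt_y=1.0353
    y: enter (6,0) at t=0.5901 ← occupied
  → r_4 = 0.5901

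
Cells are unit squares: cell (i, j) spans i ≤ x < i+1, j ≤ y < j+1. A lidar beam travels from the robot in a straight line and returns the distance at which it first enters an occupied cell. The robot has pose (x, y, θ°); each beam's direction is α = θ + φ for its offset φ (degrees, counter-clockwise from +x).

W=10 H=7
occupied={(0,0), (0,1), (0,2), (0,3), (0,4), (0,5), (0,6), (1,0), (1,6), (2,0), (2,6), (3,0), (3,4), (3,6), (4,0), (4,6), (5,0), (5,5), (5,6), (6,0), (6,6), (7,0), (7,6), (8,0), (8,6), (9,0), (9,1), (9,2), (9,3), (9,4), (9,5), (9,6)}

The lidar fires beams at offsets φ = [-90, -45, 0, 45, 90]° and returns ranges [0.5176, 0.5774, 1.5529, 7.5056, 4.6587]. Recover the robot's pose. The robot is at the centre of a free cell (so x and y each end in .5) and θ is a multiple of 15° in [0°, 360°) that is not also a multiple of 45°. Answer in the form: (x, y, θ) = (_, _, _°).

(x, y, θ) = (7.5, 5.5, 165°)

Enumerate (i+0.5, j+0.5, θ) over the 38 free cells and 16 admissible headings. For each, cast all 5 beams and compare to the given ranges.
  (6.5, 3.5, 60°): beam 1 = 2.8868 ≠ 0.5176 ✗
  (7.5, 5.5, 210°): beam 1 = 0.5774 ≠ 0.5176 ✗
  (2.5, 2.5, 165°): beam 1 = 1.9319 ≠ 0.5176 ✗
  (3.5, 1.5, 195°): beam 1 = 4.6587 ≠ 0.5176 ✗
  …
  (7.5, 5.5, 165°): r_1=0.5176, r_2=0.5774, r_3=1.5529, r_4=7.5056, r_5=4.6587 — all match ✓
No second candidate reproduces the full scan.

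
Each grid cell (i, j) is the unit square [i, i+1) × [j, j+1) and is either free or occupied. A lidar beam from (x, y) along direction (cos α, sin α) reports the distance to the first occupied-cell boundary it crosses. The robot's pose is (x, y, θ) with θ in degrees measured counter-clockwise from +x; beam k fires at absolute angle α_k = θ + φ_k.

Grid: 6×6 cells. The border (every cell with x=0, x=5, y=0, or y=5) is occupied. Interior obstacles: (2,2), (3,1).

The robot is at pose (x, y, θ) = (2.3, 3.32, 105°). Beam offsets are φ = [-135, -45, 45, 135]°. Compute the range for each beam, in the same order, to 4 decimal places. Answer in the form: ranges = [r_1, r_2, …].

beam 1: φ=-135°, α=330°
  direction (0.8660, -0.5000); cell (2,3); t to first gridline: x 0.8083, y 0.6400 (then +1.1547 / +2.0000)
    (2,2) via y @ 0.6400  # hit
  → r_1 = 0.6400
beam 2: φ=-45°, α=60°
  direction (0.5000, 0.8660); cell (2,3); t to first gridline: x 1.4000, y 0.7852 (then +2.0000 / +1.1547)
    (2,4) via y @ 0.7852
    (3,4) via x @ 1.4000
    (3,5) via y @ 1.9399  # hit
  → r_2 = 1.9399
beam 3: φ=45°, α=150°
  direction (-0.8660, 0.5000); cell (2,3); t to first gridline: x 0.3464, y 1.3600 (then +1.1547 / +2.0000)
    (1,3) via x @ 0.3464
    (1,4) via y @ 1.3600
    (0,4) via x @ 1.5011  # hit
  → r_3 = 1.5011
beam 4: φ=135°, α=240°
  direction (-0.5000, -0.8660); cell (2,3); t to first gridline: x 0.6000, y 0.3695 (then +2.0000 / +1.1547)
    (2,2) via y @ 0.3695  # hit
  → r_4 = 0.3695

ranges = [0.6400, 1.9399, 1.5011, 0.3695]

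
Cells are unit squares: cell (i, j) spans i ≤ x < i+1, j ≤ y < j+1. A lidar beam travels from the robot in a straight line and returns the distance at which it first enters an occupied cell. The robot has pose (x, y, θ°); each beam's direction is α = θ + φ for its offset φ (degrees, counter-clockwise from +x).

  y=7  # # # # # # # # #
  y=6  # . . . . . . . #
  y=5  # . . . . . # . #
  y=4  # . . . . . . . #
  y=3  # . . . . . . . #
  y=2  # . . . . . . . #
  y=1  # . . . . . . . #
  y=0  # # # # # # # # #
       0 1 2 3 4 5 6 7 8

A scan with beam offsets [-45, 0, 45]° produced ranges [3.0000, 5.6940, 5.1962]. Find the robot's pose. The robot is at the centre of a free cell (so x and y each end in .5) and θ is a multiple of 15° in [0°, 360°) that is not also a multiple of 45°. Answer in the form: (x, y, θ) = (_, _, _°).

(x, y, θ) = (2.5, 2.5, 15°)

Enumerate (i+0.5, j+0.5, θ) over the 41 free cells and 16 admissible headings. For each, cast all 3 beams and compare to the given ranges.
  (4.5, 3.5, 105°): beam 1 = 4.0415 ≠ 3.0000 ✗
  (2.5, 4.5, 255°): beam 1 = 1.7321 ≠ 3.0000 ✗
  (4.5, 5.5, 60°): beam 1 = 1.5529 ≠ 3.0000 ✗
  (5.5, 5.5, 330°): beam 1 = 4.6587 ≠ 3.0000 ✗
  (4.5, 1.5, 120°): beam 1 = 5.6940 ≠ 3.0000 ✗
  …
  (2.5, 2.5, 15°): r_1=3.0000, r_2=5.6940, r_3=5.1962 — all match ✓
No second candidate reproduces the full scan.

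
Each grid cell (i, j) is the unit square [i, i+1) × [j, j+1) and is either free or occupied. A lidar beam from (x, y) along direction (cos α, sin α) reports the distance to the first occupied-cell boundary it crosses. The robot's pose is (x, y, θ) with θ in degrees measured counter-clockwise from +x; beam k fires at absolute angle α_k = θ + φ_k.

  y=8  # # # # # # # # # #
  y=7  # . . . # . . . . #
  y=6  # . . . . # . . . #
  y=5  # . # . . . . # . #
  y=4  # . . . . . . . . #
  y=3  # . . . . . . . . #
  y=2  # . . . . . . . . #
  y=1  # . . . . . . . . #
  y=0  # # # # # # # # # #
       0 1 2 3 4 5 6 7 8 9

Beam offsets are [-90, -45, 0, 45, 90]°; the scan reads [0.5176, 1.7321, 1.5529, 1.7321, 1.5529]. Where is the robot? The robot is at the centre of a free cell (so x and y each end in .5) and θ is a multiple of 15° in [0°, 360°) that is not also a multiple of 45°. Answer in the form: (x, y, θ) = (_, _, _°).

(x, y, θ) = (7.5, 6.5, 15°)

The pose lattice has 52·16 = 832 candidates. Test each by forward raycasting.
  (6.5, 7.5, 105°): beam 1 = 1.9319 ≠ 0.5176 ✗
  (6.5, 3.5, 195°): beam 1 = 2.5882 ≠ 0.5176 ✗
  (2.5, 4.5, 120°): beam 1 = 3.0000 ≠ 0.5176 ✗
  (1.5, 4.5, 285°): beam 2 = 1.0000 ≠ 1.7321 ✗
  (1.5, 4.5, 60°): beam 1 = 7.0000 ≠ 0.5176 ✗
  …
  (7.5, 6.5, 15°): r_1=0.5176, r_2=1.7321, r_3=1.5529, r_4=1.7321, r_5=1.5529 — all match ✓
Only this pose fits every beam.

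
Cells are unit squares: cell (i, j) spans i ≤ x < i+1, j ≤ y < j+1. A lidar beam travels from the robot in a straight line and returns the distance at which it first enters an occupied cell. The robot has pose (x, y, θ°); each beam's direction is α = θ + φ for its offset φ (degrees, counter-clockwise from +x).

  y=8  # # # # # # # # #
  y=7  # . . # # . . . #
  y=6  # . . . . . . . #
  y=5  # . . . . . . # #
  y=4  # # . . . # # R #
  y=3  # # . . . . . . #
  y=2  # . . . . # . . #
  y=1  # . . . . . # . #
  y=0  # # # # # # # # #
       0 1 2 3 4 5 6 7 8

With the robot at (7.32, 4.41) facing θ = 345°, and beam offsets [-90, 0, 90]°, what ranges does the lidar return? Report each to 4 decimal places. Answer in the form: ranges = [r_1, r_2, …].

ranges = [2.4950, 0.7040, 0.6108]

beam 1: φ=-90°, α=255°
  d=(-0.2588,-0.9659)  start (7,4)  tX=1.2364 tY=0.4245  stride 1/|dx|=3.8637 1/|dy|=1.0353
    cross y-line → (7,3), t=0.4245
    cross x-line → (6,3), t=1.2364
    cross y-line → (6,2), t=1.4597
    cross y-line → (6,1), t=2.4950 (wall)
  → r_1 = 2.4950
beam 2: φ=0°, α=345°
  d=(0.9659,-0.2588)  start (7,4)  tX=0.7040 tY=1.5841  stride 1/|dx|=1.0353 1/|dy|=3.8637
    cross x-line → (8,4), t=0.7040 (wall)
  → r_2 = 0.7040
beam 3: φ=90°, α=75°
  d=(0.2588,0.9659)  start (7,4)  tX=2.6273 tY=0.6108  stride 1/|dx|=3.8637 1/|dy|=1.0353
    cross y-line → (7,5), t=0.6108 (wall)
  → r_3 = 0.6108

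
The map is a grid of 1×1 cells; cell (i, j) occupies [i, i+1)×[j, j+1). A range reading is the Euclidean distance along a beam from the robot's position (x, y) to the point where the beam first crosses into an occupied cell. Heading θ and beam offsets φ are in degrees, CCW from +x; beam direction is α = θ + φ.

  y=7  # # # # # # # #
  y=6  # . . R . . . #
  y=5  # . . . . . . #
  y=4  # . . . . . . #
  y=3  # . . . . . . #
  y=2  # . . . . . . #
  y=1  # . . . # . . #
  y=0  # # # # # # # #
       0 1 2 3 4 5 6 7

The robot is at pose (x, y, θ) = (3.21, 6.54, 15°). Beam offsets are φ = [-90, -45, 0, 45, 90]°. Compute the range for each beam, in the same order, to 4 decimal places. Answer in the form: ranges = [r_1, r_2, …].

ranges = [4.7002, 4.3763, 1.7773, 0.5312, 0.4762]

beam 1: φ=-90°, α=285°
  direction (0.2588, -0.9659); cell (3,6); t to first gridline: x 3.0523, y 0.5590 (then +3.8637 / +1.0353)
    (3,5) via y @ 0.5590
    (3,4) via y @ 1.5943
    (3,3) via y @ 2.6296
    (4,3) via x @ 3.0523
    (4,2) via y @ 3.6649
    (4,1) via y @ 4.7002  # hit
  → r_1 = 4.7002
beam 2: φ=-45°, α=330°
  direction (0.8660, -0.5000); cell (3,6); t to first gridline: x 0.9122, y 1.0800 (then +1.1547 / +2.0000)
    (4,6) via x @ 0.9122
    (4,5) via y @ 1.0800
    (5,5) via x @ 2.0669
    (5,4) via y @ 3.0800
    (6,4) via x @ 3.2216
    (7,4) via x @ 4.3763  # hit
  → r_2 = 4.3763
beam 3: φ=0°, α=15°
  direction (0.9659, 0.2588); cell (3,6); t to first gridline: x 0.8179, y 1.7773 (then +1.0353 / +3.8637)
    (4,6) via x @ 0.8179
    (4,7) via y @ 1.7773  # hit
  → r_3 = 1.7773
beam 4: φ=45°, α=60°
  direction (0.5000, 0.8660); cell (3,6); t to first gridline: x 1.5800, y 0.5312 (then +2.0000 / +1.1547)
    (3,7) via y @ 0.5312  # hit
  → r_4 = 0.5312
beam 5: φ=90°, α=105°
  direction (-0.2588, 0.9659); cell (3,6); t to first gridline: x 0.8114, y 0.4762 (then +3.8637 / +1.0353)
    (3,7) via y @ 0.4762  # hit
  → r_5 = 0.4762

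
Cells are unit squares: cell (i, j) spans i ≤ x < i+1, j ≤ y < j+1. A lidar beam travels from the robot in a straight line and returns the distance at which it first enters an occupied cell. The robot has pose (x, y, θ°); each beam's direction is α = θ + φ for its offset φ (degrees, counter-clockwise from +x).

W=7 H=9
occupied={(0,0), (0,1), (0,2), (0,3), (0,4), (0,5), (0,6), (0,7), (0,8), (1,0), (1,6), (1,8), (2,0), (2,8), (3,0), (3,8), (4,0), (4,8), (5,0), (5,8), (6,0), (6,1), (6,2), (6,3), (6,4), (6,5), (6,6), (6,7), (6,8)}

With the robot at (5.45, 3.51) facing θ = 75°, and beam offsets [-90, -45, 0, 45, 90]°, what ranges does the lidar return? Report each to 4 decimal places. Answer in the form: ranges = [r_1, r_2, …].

ranges = [0.5694, 0.6351, 2.1250, 5.1846, 4.6070]

beam 1: φ=-90°, α=345°
  cosα=0.9659 sinα=-0.2588 | (5,3) | tMaxX 0.5694 tMaxY 1.9705 | tΔX 1.0353 tΔY 3.8637
    t=0.5694 [x] (6,3) — stop
  → r_1 = 0.5694
beam 2: φ=-45°, α=30°
  cosα=0.8660 sinα=0.5000 | (5,3) | tMaxX 0.6351 tMaxY 0.9800 | tΔX 1.1547 tΔY 2.0000
    t=0.6351 [x] (6,3) — stop
  → r_2 = 0.6351
beam 3: φ=0°, α=75°
  cosα=0.2588 sinα=0.9659 | (5,3) | tMaxX 2.1250 tMaxY 0.5073 | tΔX 3.8637 tΔY 1.0353
    t=0.5073 [y] (5,4)
    t=1.5426 [y] (5,5)
    t=2.1250 [x] (6,5) — stop
  → r_3 = 2.1250
beam 4: φ=45°, α=120°
  cosα=-0.5000 sinα=0.8660 | (5,3) | tMaxX 0.9000 tMaxY 0.5658 | tΔX 2.0000 tΔY 1.1547
    t=0.5658 [y] (5,4)
    t=0.9000 [x] (4,4)
    t=1.7205 [y] (4,5)
    t=2.8752 [y] (4,6)
    t=2.9000 [x] (3,6)
    t=4.0299 [y] (3,7)
    t=4.9000 [x] (2,7)
    t=5.1846 [y] (2,8) — stop
  → r_4 = 5.1846
beam 5: φ=90°, α=165°
  cosα=-0.9659 sinα=0.2588 | (5,3) | tMaxX 0.4659 tMaxY 1.8932 | tΔX 1.0353 tΔY 3.8637
    t=0.4659 [x] (4,3)
    t=1.5012 [x] (3,3)
    t=1.8932 [y] (3,4)
    t=2.5364 [x] (2,4)
    t=3.5717 [x] (1,4)
    t=4.6070 [x] (0,4) — stop
  → r_5 = 4.6070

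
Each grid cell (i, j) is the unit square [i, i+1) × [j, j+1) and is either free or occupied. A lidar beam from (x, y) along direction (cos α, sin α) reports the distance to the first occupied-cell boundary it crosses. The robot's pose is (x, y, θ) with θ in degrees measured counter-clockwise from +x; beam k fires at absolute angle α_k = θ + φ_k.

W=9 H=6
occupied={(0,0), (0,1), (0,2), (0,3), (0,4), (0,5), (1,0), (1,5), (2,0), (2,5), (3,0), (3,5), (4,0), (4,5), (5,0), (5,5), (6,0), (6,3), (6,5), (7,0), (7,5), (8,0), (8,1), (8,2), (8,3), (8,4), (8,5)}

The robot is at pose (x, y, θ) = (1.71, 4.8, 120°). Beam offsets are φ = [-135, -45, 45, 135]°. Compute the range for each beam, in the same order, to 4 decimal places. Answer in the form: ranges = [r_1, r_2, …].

beam 1: φ=-135°, α=345°
  direction (0.9659, -0.2588); cell (1,4); t to first gridline: x 0.3002, y 3.0910 (then +1.0353 / +3.8637)
    (2,4) via x @ 0.3002
    (3,4) via x @ 1.3355
    (4,4) via x @ 2.3708
    (4,3) via y @ 3.0910
    (5,3) via x @ 3.4061
    (6,3) via x @ 4.4413  # hit
  → r_1 = 4.4413
beam 2: φ=-45°, α=75°
  direction (0.2588, 0.9659); cell (1,4); t to first gridline: x 1.1205, y 0.2071 (then +3.8637 / +1.0353)
    (1,5) via y @ 0.2071  # hit
  → r_2 = 0.2071
beam 3: φ=45°, α=165°
  direction (-0.9659, 0.2588); cell (1,4); t to first gridline: x 0.7350, y 0.7727 (then +1.0353 / +3.8637)
    (0,4) via x @ 0.7350  # hit
  → r_3 = 0.7350
beam 4: φ=135°, α=255°
  direction (-0.2588, -0.9659); cell (1,4); t to first gridline: x 2.7432, y 0.8282 (then +3.8637 / +1.0353)
    (1,3) via y @ 0.8282
    (1,2) via y @ 1.8635
    (0,2) via x @ 2.7432  # hit
  → r_4 = 2.7432

ranges = [4.4413, 0.2071, 0.7350, 2.7432]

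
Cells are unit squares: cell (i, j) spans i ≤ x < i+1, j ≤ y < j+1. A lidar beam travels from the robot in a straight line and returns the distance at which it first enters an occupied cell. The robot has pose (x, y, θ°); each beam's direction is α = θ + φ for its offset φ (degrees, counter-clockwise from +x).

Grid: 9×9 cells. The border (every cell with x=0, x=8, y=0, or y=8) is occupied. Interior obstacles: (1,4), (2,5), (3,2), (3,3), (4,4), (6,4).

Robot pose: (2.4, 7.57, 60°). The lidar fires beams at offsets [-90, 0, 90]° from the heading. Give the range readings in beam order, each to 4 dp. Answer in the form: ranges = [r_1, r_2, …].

beam 1: φ=-90°, α=330°
  dir = (cos 330°, sin 330°) = (0.8660, -0.5000); from cell (2,7)
  next x-line at t=0.6928, next y-line at t=1.1400; Δt_x=1.1547, Δt_y=2.0000
    x: enter (3,7) at t=0.6928
    y: enter (3,6) at t=1.1400
    x: enter (4,6) at t=1.8475
    x: enter (5,6) at t=3.0022
    y: enter (5,5) at t=3.1400
    x: enter (6,5) at t=4.1569
    y: enter (6,4) at t=5.1400 ← occupied
  → r_1 = 5.1400
beam 2: φ=0°, α=60°
  dir = (cos 60°, sin 60°) = (0.5000, 0.8660); from cell (2,7)
  next x-line at t=1.2000, next y-line at t=0.4965; Δt_x=2.0000, Δt_y=1.1547
    y: enter (2,8) at t=0.4965 ← occupied
  → r_2 = 0.4965
beam 3: φ=90°, α=150°
  dir = (cos 150°, sin 150°) = (-0.8660, 0.5000); from cell (2,7)
  next x-line at t=0.4619, next y-line at t=0.8600; Δt_x=1.1547, Δt_y=2.0000
    x: enter (1,7) at t=0.4619
    y: enter (1,8) at t=0.8600 ← occupied
  → r_3 = 0.8600

ranges = [5.1400, 0.4965, 0.8600]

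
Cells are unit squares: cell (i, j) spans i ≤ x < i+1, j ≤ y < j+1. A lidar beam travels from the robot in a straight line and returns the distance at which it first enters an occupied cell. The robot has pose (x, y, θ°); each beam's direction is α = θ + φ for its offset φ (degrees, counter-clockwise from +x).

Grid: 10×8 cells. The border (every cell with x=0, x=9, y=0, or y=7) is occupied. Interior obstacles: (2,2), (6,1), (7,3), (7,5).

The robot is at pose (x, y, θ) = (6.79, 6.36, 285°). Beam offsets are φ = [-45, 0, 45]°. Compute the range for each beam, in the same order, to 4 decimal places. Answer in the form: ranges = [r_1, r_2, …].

ranges = [6.1892, 0.8114, 0.7200]

beam 1: φ=-45°, α=240°
  cosα=-0.5000 sinα=-0.8660 | (6,6) | tMaxX 1.5800 tMaxY 0.4157 | tΔX 2.0000 tΔY 1.1547
    t=0.4157 [y] (6,5)
    t=1.5704 [y] (6,4)
    t=1.5800 [x] (5,4)
    t=2.7251 [y] (5,3)
    t=3.5800 [x] (4,3)
    t=3.8798 [y] (4,2)
    t=5.0345 [y] (4,1)
    t=5.5800 [x] (3,1)
    t=6.1892 [y] (3,0) — stop
  → r_1 = 6.1892
beam 2: φ=0°, α=285°
  cosα=0.2588 sinα=-0.9659 | (6,6) | tMaxX 0.8114 tMaxY 0.3727 | tΔX 3.8637 tΔY 1.0353
    t=0.3727 [y] (6,5)
    t=0.8114 [x] (7,5) — stop
  → r_2 = 0.8114
beam 3: φ=45°, α=330°
  cosα=0.8660 sinα=-0.5000 | (6,6) | tMaxX 0.2425 tMaxY 0.7200 | tΔX 1.1547 tΔY 2.0000
    t=0.2425 [x] (7,6)
    t=0.7200 [y] (7,5) — stop
  → r_3 = 0.7200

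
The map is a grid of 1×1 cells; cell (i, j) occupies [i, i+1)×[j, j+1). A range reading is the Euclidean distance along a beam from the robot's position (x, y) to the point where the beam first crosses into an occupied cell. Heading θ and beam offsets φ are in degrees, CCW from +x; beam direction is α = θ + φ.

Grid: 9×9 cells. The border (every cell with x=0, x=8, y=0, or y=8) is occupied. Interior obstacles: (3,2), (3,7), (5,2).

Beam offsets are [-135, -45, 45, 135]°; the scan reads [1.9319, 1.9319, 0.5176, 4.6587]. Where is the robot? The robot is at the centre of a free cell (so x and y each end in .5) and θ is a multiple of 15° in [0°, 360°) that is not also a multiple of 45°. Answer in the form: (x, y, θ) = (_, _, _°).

(x, y, θ) = (7.5, 3.5, 330°)

Enumerate (i+0.5, j+0.5, θ) over the 46 free cells and 16 admissible headings. For each, cast all 4 beams and compare to the given ranges.
  (2.5, 7.5, 345°): beam 1 = 1.7321 ≠ 1.9319 ✗
  (3.5, 5.5, 285°): beam 1 = 2.8868 ≠ 1.9319 ✗
  (7.5, 6.5, 15°): beam 1 = 4.0415 ≠ 1.9319 ✗
  …
  (7.5, 3.5, 330°): r_1=1.9319, r_2=1.9319, r_3=0.5176, r_4=4.6587 — all match ✓
Unique over the lattice → pose = (7.5, 3.5, 330°).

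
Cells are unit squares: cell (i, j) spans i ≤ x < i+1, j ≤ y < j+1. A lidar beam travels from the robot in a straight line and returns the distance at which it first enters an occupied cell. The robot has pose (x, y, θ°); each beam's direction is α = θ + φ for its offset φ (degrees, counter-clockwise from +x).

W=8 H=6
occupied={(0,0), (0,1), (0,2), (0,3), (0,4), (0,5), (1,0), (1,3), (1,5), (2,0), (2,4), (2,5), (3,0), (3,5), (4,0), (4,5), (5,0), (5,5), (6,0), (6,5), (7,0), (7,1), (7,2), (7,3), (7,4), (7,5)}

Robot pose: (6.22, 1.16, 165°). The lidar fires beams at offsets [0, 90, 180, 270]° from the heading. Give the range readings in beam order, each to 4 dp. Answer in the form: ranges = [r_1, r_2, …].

ranges = [5.4041, 0.1656, 0.6182, 3.0137]

beam 1: φ=0°, α=165°
  d=(-0.9659,0.2588)  start (6,1)  tX=0.2278 tY=3.2455  stride 1/|dx|=1.0353 1/|dy|=3.8637
    cross x-line → (5,1), t=0.2278
    cross x-line → (4,1), t=1.2630
    cross x-line → (3,1), t=2.2983
    cross y-line → (3,2), t=3.2455
    cross x-line → (2,2), t=3.3336
    cross x-line → (1,2), t=4.3689
    cross x-line → (0,2), t=5.4041 (wall)
  → r_1 = 5.4041
beam 2: φ=90°, α=255°
  d=(-0.2588,-0.9659)  start (6,1)  tX=0.8500 tY=0.1656  stride 1/|dx|=3.8637 1/|dy|=1.0353
    cross y-line → (6,0), t=0.1656 (wall)
  → r_2 = 0.1656
beam 3: φ=180°, α=345°
  d=(0.9659,-0.2588)  start (6,1)  tX=0.8075 tY=0.6182  stride 1/|dx|=1.0353 1/|dy|=3.8637
    cross y-line → (6,0), t=0.6182 (wall)
  → r_3 = 0.6182
beam 4: φ=270°, α=75°
  d=(0.2588,0.9659)  start (6,1)  tX=3.0137 tY=0.8696  stride 1/|dx|=3.8637 1/|dy|=1.0353
    cross y-line → (6,2), t=0.8696
    cross y-line → (6,3), t=1.9049
    cross y-line → (6,4), t=2.9402
    cross x-line → (7,4), t=3.0137 (wall)
  → r_4 = 3.0137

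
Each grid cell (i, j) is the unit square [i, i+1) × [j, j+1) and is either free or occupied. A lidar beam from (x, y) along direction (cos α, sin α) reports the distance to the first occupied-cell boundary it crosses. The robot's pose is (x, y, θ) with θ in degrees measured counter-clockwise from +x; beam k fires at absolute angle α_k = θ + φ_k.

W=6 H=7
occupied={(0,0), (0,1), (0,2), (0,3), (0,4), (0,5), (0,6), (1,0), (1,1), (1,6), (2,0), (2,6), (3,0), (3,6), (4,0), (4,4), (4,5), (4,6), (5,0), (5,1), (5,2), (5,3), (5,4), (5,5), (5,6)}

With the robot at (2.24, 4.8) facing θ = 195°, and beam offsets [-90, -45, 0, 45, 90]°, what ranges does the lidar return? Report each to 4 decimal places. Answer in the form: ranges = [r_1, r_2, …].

ranges = [1.2423, 1.4318, 1.2837, 2.4800, 3.9340]

beam 1: φ=-90°, α=105°
  dir = (cos 105°, sin 105°) = (-0.2588, 0.9659); from cell (2,4)
  next x-line at t=0.9273, next y-line at t=0.2071; Δt_x=3.8637, Δt_y=1.0353
    y: enter (2,5) at t=0.2071
    x: enter (1,5) at t=0.9273
    y: enter (1,6) at t=1.2423 ← occupied
  → r_1 = 1.2423
beam 2: φ=-45°, α=150°
  dir = (cos 150°, sin 150°) = (-0.8660, 0.5000); from cell (2,4)
  next x-line at t=0.2771, next y-line at t=0.4000; Δt_x=1.1547, Δt_y=2.0000
    x: enter (1,4) at t=0.2771
    y: enter (1,5) at t=0.4000
    x: enter (0,5) at t=1.4318 ← occupied
  → r_2 = 1.4318
beam 3: φ=0°, α=195°
  dir = (cos 195°, sin 195°) = (-0.9659, -0.2588); from cell (2,4)
  next x-line at t=0.2485, next y-line at t=3.0910; Δt_x=1.0353, Δt_y=3.8637
    x: enter (1,4) at t=0.2485
    x: enter (0,4) at t=1.2837 ← occupied
  → r_3 = 1.2837
beam 4: φ=45°, α=240°
  dir = (cos 240°, sin 240°) = (-0.5000, -0.8660); from cell (2,4)
  next x-line at t=0.4800, next y-line at t=0.9238; Δt_x=2.0000, Δt_y=1.1547
    x: enter (1,4) at t=0.4800
    y: enter (1,3) at t=0.9238
    y: enter (1,2) at t=2.0785
    x: enter (0,2) at t=2.4800 ← occupied
  → r_4 = 2.4800
beam 5: φ=90°, α=285°
  dir = (cos 285°, sin 285°) = (0.2588, -0.9659); from cell (2,4)
  next x-line at t=2.9364, next y-line at t=0.8282; Δt_x=3.8637, Δt_y=1.0353
    y: enter (2,3) at t=0.8282
    y: enter (2,2) at t=1.8635
    y: enter (2,1) at t=2.8988
    x: enter (3,1) at t=2.9364
    y: enter (3,0) at t=3.9340 ← occupied
  → r_5 = 3.9340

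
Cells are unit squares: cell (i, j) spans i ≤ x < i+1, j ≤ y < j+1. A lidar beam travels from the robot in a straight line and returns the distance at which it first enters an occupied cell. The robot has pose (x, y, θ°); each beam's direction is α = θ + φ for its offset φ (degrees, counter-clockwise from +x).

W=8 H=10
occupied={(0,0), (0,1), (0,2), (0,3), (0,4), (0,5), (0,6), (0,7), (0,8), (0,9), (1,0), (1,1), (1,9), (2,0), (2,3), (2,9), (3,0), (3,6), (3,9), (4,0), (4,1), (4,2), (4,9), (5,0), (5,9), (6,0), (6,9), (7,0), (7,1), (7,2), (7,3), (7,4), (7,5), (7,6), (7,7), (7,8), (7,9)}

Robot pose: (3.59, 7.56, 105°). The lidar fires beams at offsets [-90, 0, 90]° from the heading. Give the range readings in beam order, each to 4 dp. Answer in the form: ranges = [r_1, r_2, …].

ranges = [3.5303, 1.4908, 2.6814]

beam 1: φ=-90°, α=15°
  dir = (cos 15°, sin 15°) = (0.9659, 0.2588); from cell (3,7)
  next x-line at t=0.4245, next y-line at t=1.7000; Δt_x=1.0353, Δt_y=3.8637
    x: enter (4,7) at t=0.4245
    x: enter (5,7) at t=1.4597
    y: enter (5,8) at t=1.7000
    x: enter (6,8) at t=2.4950
    x: enter (7,8) at t=3.5303 ← occupied
  → r_1 = 3.5303
beam 2: φ=0°, α=105°
  dir = (cos 105°, sin 105°) = (-0.2588, 0.9659); from cell (3,7)
  next x-line at t=2.2796, next y-line at t=0.4555; Δt_x=3.8637, Δt_y=1.0353
    y: enter (3,8) at t=0.4555
    y: enter (3,9) at t=1.4908 ← occupied
  → r_2 = 1.4908
beam 3: φ=90°, α=195°
  dir = (cos 195°, sin 195°) = (-0.9659, -0.2588); from cell (3,7)
  next x-line at t=0.6108, next y-line at t=2.1637; Δt_x=1.0353, Δt_y=3.8637
    x: enter (2,7) at t=0.6108
    x: enter (1,7) at t=1.6461
    y: enter (1,6) at t=2.1637
    x: enter (0,6) at t=2.6814 ← occupied
  → r_3 = 2.6814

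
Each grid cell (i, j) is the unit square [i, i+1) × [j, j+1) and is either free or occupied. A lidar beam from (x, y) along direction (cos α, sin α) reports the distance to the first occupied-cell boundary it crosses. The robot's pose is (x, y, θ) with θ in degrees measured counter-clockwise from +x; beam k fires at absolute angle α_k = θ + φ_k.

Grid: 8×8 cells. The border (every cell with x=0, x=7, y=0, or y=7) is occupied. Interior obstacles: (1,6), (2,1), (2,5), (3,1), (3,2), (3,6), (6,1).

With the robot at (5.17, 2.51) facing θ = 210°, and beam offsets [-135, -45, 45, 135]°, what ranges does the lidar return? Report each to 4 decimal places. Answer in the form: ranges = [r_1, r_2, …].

ranges = [4.6484, 1.2113, 1.5633, 1.8946]

beam 1: φ=-135°, α=75°
  direction (0.2588, 0.9659); cell (5,2); t to first gridline: x 3.2069, y 0.5073 (then +3.8637 / +1.0353)
    (5,3) via y @ 0.5073
    (5,4) via y @ 1.5426
    (5,5) via y @ 2.5778
    (6,5) via x @ 3.2069
    (6,6) via y @ 3.6131
    (6,7) via y @ 4.6484  # hit
  → r_1 = 4.6484
beam 2: φ=-45°, α=165°
  direction (-0.9659, 0.2588); cell (5,2); t to first gridline: x 0.1760, y 1.8932 (then +1.0353 / +3.8637)
    (4,2) via x @ 0.1760
    (3,2) via x @ 1.2113  # hit
  → r_2 = 1.2113
beam 3: φ=45°, α=255°
  direction (-0.2588, -0.9659); cell (5,2); t to first gridline: x 0.6568, y 0.5280 (then +3.8637 / +1.0353)
    (5,1) via y @ 0.5280
    (4,1) via x @ 0.6568
    (4,0) via y @ 1.5633  # hit
  → r_3 = 1.5633
beam 4: φ=135°, α=345°
  direction (0.9659, -0.2588); cell (5,2); t to first gridline: x 0.8593, y 1.9705 (then +1.0353 / +3.8637)
    (6,2) via x @ 0.8593
    (7,2) via x @ 1.8946  # hit
  → r_4 = 1.8946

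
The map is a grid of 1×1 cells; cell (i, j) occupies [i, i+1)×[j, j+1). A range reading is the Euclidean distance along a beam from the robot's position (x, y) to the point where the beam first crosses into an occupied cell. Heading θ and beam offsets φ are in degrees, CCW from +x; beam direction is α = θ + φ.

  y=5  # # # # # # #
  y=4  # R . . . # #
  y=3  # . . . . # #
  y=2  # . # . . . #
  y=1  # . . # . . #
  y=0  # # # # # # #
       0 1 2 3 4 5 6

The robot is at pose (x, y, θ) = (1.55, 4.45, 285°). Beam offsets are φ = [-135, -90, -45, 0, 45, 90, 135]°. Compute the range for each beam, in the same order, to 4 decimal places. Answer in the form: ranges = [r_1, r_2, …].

beam 1: φ=-135°, α=150°
  d=(-0.8660,0.5000)  start (1,4)  tX=0.6351 tY=1.1000  stride 1/|dx|=1.1547 1/|dy|=2.0000
    cross x-line → (0,4), t=0.6351 (wall)
  → r_1 = 0.6351
beam 2: φ=-90°, α=195°
  d=(-0.9659,-0.2588)  start (1,4)  tX=0.5694 tY=1.7387  stride 1/|dx|=1.0353 1/|dy|=3.8637
    cross x-line → (0,4), t=0.5694 (wall)
  → r_2 = 0.5694
beam 3: φ=-45°, α=240°
  d=(-0.5000,-0.8660)  start (1,4)  tX=1.1000 tY=0.5196  stride 1/|dx|=2.0000 1/|dy|=1.1547
    cross y-line → (1,3), t=0.5196
    cross x-line → (0,3), t=1.1000 (wall)
  → r_3 = 1.1000
beam 4: φ=0°, α=285°
  d=(0.2588,-0.9659)  start (1,4)  tX=1.7387 tY=0.4659  stride 1/|dx|=3.8637 1/|dy|=1.0353
    cross y-line → (1,3), t=0.4659
    cross y-line → (1,2), t=1.5012
    cross x-line → (2,2), t=1.7387 (wall)
  → r_4 = 1.7387
beam 5: φ=45°, α=330°
  d=(0.8660,-0.5000)  start (1,4)  tX=0.5196 tY=0.9000  stride 1/|dx|=1.1547 1/|dy|=2.0000
    cross x-line → (2,4), t=0.5196
    cross y-line → (2,3), t=0.9000
    cross x-line → (3,3), t=1.6743
    cross x-line → (4,3), t=2.8290
    cross y-line → (4,2), t=2.9000
    cross x-line → (5,2), t=3.9837
    cross y-line → (5,1), t=4.9000
    cross x-line → (6,1), t=5.1384 (wall)
  → r_5 = 5.1384
beam 6: φ=90°, α=15°
  d=(0.9659,0.2588)  start (1,4)  tX=0.4659 tY=2.1250  stride 1/|dx|=1.0353 1/|dy|=3.8637
    cross x-line → (2,4), t=0.4659
    cross x-line → (3,4), t=1.5012
    cross y-line → (3,5), t=2.1250 (wall)
  → r_6 = 2.1250
beam 7: φ=135°, α=60°
  d=(0.5000,0.8660)  start (1,4)  tX=0.9000 tY=0.6351  stride 1/|dx|=2.0000 1/|dy|=1.1547
    cross y-line → (1,5), t=0.6351 (wall)
  → r_7 = 0.6351

ranges = [0.6351, 0.5694, 1.1000, 1.7387, 5.1384, 2.1250, 0.6351]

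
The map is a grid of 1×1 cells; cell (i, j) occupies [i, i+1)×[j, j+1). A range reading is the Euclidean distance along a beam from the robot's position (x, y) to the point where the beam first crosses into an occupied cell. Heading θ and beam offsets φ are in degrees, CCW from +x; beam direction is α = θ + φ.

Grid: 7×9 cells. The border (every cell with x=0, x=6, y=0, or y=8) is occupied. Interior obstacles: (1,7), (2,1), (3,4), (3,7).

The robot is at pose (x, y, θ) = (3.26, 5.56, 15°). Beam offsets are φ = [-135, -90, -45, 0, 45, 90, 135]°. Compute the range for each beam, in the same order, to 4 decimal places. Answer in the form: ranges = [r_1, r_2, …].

ranges = [4.5200, 0.5798, 3.1639, 2.8367, 2.8175, 2.5261, 2.6096]

beam 1: φ=-135°, α=240°
  d=(-0.5000,-0.8660)  start (3,5)  tX=0.5200 tY=0.6466  stride 1/|dx|=2.0000 1/|dy|=1.1547
    cross x-line → (2,5), t=0.5200
    cross y-line → (2,4), t=0.6466
    cross y-line → (2,3), t=1.8013
    cross x-line → (1,3), t=2.5200
    cross y-line → (1,2), t=2.9560
    cross y-line → (1,1), t=4.1107
    cross x-line → (0,1), t=4.5200 (wall)
  → r_1 = 4.5200
beam 2: φ=-90°, α=285°
  d=(0.2588,-0.9659)  start (3,5)  tX=2.8591 tY=0.5798  stride 1/|dx|=3.8637 1/|dy|=1.0353
    cross y-line → (3,4), t=0.5798 (wall)
  → r_2 = 0.5798
beam 3: φ=-45°, α=330°
  d=(0.8660,-0.5000)  start (3,5)  tX=0.8545 tY=1.1200  stride 1/|dx|=1.1547 1/|dy|=2.0000
    cross x-line → (4,5), t=0.8545
    cross y-line → (4,4), t=1.1200
    cross x-line → (5,4), t=2.0092
    cross y-line → (5,3), t=3.1200
    cross x-line → (6,3), t=3.1639 (wall)
  → r_3 = 3.1639
beam 4: φ=0°, α=15°
  d=(0.9659,0.2588)  start (3,5)  tX=0.7661 tY=1.7000  stride 1/|dx|=1.0353 1/|dy|=3.8637
    cross x-line → (4,5), t=0.7661
    cross y-line → (4,6), t=1.7000
    cross x-line → (5,6), t=1.8014
    cross x-line → (6,6), t=2.8367 (wall)
  → r_4 = 2.8367
beam 5: φ=45°, α=60°
  d=(0.5000,0.8660)  start (3,5)  tX=1.4800 tY=0.5081  stride 1/|dx|=2.0000 1/|dy|=1.1547
    cross y-line → (3,6), t=0.5081
    cross x-line → (4,6), t=1.4800
    cross y-line → (4,7), t=1.6628
    cross y-line → (4,8), t=2.8175 (wall)
  → r_5 = 2.8175
beam 6: φ=90°, α=105°
  d=(-0.2588,0.9659)  start (3,5)  tX=1.0046 tY=0.4555  stride 1/|dx|=3.8637 1/|dy|=1.0353
    cross y-line → (3,6), t=0.4555
    cross x-line → (2,6), t=1.0046
    cross y-line → (2,7), t=1.4908
    cross y-line → (2,8), t=2.5261 (wall)
  → r_6 = 2.5261
beam 7: φ=135°, α=150°
  d=(-0.8660,0.5000)  start (3,5)  tX=0.3002 tY=0.8800  stride 1/|dx|=1.1547 1/|dy|=2.0000
    cross x-line → (2,5), t=0.3002
    cross y-line → (2,6), t=0.8800
    cross x-line → (1,6), t=1.4549
    cross x-line → (0,6), t=2.6096 (wall)
  → r_7 = 2.6096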